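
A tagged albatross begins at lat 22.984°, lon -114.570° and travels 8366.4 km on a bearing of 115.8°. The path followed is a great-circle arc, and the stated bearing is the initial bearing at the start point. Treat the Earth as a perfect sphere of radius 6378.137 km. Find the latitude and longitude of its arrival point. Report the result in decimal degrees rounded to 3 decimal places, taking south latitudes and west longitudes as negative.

latitude -16.695°, longitude -49.261°

Angular distance δ = d/R = 8366.4 / 6378.137 = 1.311731 rad.
Converting: φ₁ = 0.401146 rad, θ = 2.021091 rad.
Destination latitude: φ₂ = arcsin( sin φ₁ cos δ + cos φ₁ sin δ cos θ ) = arcsin(-0.287279) = -16.695°.
For the longitude increment, Δλ = atan2( sin θ sin δ cos φ₁, cos δ − sin φ₁ sin φ₂ ) = atan2(0.801187, 0.368352) = 65.309°.
λ₂ = λ₁ + Δλ = -49.261°.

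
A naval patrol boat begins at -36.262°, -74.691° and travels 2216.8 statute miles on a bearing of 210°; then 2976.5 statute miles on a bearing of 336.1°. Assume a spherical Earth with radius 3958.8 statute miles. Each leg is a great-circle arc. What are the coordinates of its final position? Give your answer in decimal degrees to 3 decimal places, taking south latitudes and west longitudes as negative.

Apply the spherical direct solution leg by leg, carrying full precision between legs.
Leg 1: from (-36.262°, -74.691°), δ = 2216.8/3958.8 = 0.559968 rad, θ = 210° → φ = -60.698°, λ = -107.555°.
Leg 2: from (-60.698°, -107.555°), δ = 2976.5/3958.8 = 0.751869 rad, θ = 336.1° → φ = -19.350°, λ = -124.609°.

latitude -19.350°, longitude -124.609°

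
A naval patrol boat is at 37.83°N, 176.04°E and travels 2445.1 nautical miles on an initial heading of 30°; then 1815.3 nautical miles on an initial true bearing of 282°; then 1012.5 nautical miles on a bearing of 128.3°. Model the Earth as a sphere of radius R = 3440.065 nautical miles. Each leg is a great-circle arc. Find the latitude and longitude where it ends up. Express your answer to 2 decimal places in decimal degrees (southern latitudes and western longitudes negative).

latitude 43.98°, longitude -175.31°

Apply the spherical direct solution leg by leg, carrying full precision between legs.
Leg 1: from (37.83°, 176.04°), δ = 2445.1/3440.065 = 0.710771 rad, θ = 30° → φ = 65.65°, λ = -131.65°.
Leg 2: from (65.65°, -131.65°), δ = 1815.3/3440.065 = 0.527694 rad, θ = 282° → φ = 56.13°, λ = 166.25°.
Leg 3: from (56.13°, 166.25°), δ = 1012.5/3440.065 = 0.294326 rad, θ = 128.3° → φ = 43.98°, λ = -175.31°.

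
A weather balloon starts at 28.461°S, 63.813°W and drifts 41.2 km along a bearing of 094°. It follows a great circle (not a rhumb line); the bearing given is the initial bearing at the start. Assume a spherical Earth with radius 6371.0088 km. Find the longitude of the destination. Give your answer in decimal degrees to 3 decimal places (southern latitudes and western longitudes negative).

δ = 41.2/6371.0088 = 0.006467 rad (0.3705°).
With φ₁ = -28.461° = -0.496738 rad and θ = 94° = 1.640609 rad:
sin φ₂ = sin φ₁ cos δ + cos φ₁ sin δ cos θ = (-0.476560)(0.999979) + (0.879142)(0.006467)(-0.069756) = -0.476947
φ₂ = asin(-0.476947) = -0.497178 rad = -28.486°.
Δλ = atan2( sin θ sin δ cos φ₁ , cos δ − sin φ₁ sin φ₂ ) = atan2(0.005671, 0.772685) = 0.007340 rad = 0.421°.
Hence λ₂ = -63.813° + 0.421° = -63.392°.

longitude -63.392°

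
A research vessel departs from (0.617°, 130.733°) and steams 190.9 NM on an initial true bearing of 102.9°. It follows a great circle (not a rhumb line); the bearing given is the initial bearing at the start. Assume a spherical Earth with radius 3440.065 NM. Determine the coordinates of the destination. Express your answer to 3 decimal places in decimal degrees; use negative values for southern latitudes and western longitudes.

Central angle δ = d/R = 0.055493 rad.
Start latitude φ₁ = 0.010769 rad; initial bearing θ = 1.795944 rad.
Destination latitude: φ₂ = arcsin( sin φ₁ cos δ + cos φ₁ sin δ cos θ ) = arcsin(-0.001630) = -0.093°.
For the longitude increment, Δλ = atan2( sin θ sin δ cos φ₁, cos δ − sin φ₁ sin φ₂ ) = atan2(0.054062, 0.998478) = 3.099°.
λ₂ = λ₁ + Δλ = 133.832°.

latitude -0.093°, longitude 133.832°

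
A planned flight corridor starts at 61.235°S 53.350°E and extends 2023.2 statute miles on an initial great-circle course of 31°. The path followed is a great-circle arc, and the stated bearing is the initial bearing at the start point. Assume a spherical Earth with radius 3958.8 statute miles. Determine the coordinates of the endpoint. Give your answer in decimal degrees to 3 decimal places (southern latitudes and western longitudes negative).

latitude -34.253°, longitude 71.094°

The arc subtends δ = 2023.2/3958.8 = 0.511064 rad at the centre.
Start latitude φ₁ = -1.068752 rad; initial bearing θ = 0.541052 rad.
sin φ₂ = sin φ₁ cos δ + cos φ₁ sin δ cos θ = (-0.876601)(0.872225) + (0.481218)(0.489106)(0.857167) = -0.562844
φ₂ = asin(-0.562844) = -0.597823 rad = -34.253°.
Then Δλ = atan2(0.121223, 0.378835) = 0.309692 rad, from sin θ sin δ cos φ₁ over cos δ − sin φ₁ sin φ₂.
λ₂ = λ₁ + Δλ = 71.094°.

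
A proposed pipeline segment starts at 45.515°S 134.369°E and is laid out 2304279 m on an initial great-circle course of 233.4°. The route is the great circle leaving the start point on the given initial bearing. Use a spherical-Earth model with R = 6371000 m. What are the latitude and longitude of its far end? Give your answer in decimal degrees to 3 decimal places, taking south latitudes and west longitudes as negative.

latitude -54.598°, longitude 105.004°

δ = 2304279/6371000 = 0.361682 rad (20.7229°).
Converting: φ₁ = -0.794387 rad, θ = 4.073598 rad.
Destination latitude: φ₂ = arcsin( sin φ₁ cos δ + cos φ₁ sin δ cos θ ) = arcsin(-0.815110) = -54.598°.
For the longitude increment, Δλ = atan2( sin θ sin δ cos φ₁, cos δ − sin φ₁ sin φ₂ ) = atan2(-0.199058, 0.353775) = -29.365°.
λ₂ = 134.369° + -29.365° = 105.004°.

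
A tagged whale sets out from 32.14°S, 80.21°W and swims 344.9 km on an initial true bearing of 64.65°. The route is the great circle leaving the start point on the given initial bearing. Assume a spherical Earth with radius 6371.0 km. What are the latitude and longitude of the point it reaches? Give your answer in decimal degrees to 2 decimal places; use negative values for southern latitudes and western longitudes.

latitude -30.77°, longitude -76.95°

Central angle δ = d/R = 0.054136 rad.
With φ₁ = -32.14° = -0.560949 rad and θ = 64.65° = 1.128355 rad:
Applying the spherical law of cosines for sides, sin φ₂ = sin φ₁ cos δ + cos φ₁ sin δ cos θ = -0.511594, so φ₂ = -30.77°.
Δλ = atan2( sin θ sin δ cos φ₁ , cos δ − sin φ₁ sin φ₂ ) = atan2(0.041405, 0.726372) = 0.056941 rad = 3.26°.
Hence λ₂ = -80.21° + 3.26° = -76.95°.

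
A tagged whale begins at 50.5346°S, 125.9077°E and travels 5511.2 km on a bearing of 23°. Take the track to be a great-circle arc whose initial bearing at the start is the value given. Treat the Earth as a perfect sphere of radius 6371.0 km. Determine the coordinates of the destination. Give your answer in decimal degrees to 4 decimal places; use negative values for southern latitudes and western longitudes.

latitude -3.1763°, longitude 143.2364°

δ = 5511.2/6371 = 0.865045 rad (49.5634°).
Converting: φ₁ = -0.881995 rad, θ = 0.401426 rad.
Applying the spherical law of cosines for sides, sin φ₂ = sin φ₁ cos δ + cos φ₁ sin δ cos θ = -0.055408, so φ₂ = -3.1763°.
For the longitude increment, Δλ = atan2( sin θ sin δ cos φ₁, cos δ − sin φ₁ sin φ₂ ) = atan2(0.189028, 0.605831) = 17.3287°.
Hence λ₂ = 125.9077° + 17.3287° = 143.2364°.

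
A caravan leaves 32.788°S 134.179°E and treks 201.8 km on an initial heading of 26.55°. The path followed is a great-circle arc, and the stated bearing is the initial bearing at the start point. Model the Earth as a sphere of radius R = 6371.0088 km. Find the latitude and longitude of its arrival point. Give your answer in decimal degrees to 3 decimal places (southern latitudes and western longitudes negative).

Angular distance δ = d/R = 201.8 / 6371.0088 = 0.031675 rad.
With φ₁ = -32.788° = -0.572259 rad and θ = 26.55° = 0.463385 rad:
sin φ₂ = sin φ₁ cos δ + cos φ₁ sin δ cos θ = (-0.541532)(0.999498) + (0.840680)(0.031669)(0.894545) = -0.517444
φ₂ = asin(-0.517444) = -0.543862 rad = -31.161°.
For the longitude increment, Δλ = atan2( sin θ sin δ cos φ₁, cos δ − sin φ₁ sin φ₂ ) = atan2(0.011900, 0.719286) = 0.948°.
Hence λ₂ = 134.179° + 0.948° = 135.127°.

latitude -31.161°, longitude 135.127°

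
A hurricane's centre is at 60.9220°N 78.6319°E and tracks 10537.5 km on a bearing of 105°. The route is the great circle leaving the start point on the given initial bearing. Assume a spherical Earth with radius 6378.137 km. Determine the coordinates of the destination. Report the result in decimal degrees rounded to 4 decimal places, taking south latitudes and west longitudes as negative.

latitude -11.3249°, longitude 157.6990°

Angular distance δ = d/R = 10537.5 / 6378.137 = 1.652128 rad.
Converting: φ₁ = 1.063289 rad, θ = 1.832596 rad.
Destination latitude: φ₂ = arcsin( sin φ₁ cos δ + cos φ₁ sin δ cos θ ) = arcsin(-0.196373) = -11.3249°.
Then Δλ = atan2(0.467888, 0.090379) = 1.379982 rad, from sin θ sin δ cos φ₁ over cos δ − sin φ₁ sin φ₂.
λ₂ = λ₁ + Δλ = 157.6990°.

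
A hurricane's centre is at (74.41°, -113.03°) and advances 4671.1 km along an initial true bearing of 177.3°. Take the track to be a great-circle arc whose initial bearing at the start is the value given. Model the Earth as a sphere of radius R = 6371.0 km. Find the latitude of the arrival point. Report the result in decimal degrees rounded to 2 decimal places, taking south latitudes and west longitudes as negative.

latitude 32.42°

δ = 4671.1/6371 = 0.733182 rad (42.0082°).
With φ₁ = 74.41° = 1.298699 rad and θ = 177.3° = 3.094469 rad:
Destination latitude: φ₂ = arcsin( sin φ₁ cos δ + cos φ₁ sin δ cos θ ) = arcsin(0.536053) = 32.42°.
Δλ = atan2( sin θ sin δ cos φ₁ , cos δ − sin φ₁ sin φ₂ ) = atan2(0.008473, 0.226718) = 0.037353 rad = 2.14°.
λ₂ = λ₁ + Δλ = -110.89°.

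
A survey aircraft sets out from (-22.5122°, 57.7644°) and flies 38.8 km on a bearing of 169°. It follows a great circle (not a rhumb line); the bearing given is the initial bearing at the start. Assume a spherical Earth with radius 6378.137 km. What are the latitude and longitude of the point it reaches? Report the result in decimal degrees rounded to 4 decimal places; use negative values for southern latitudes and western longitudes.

δ = 38.8/6378.137 = 0.006083 rad (0.3485°).
With φ₁ = -22.5122° = -0.392912 rad and θ = 169° = 2.949606 rad:
Applying the spherical law of cosines for sides, sin φ₂ = sin φ₁ cos δ + cos φ₁ sin δ cos θ = -0.388389, so φ₂ = -22.8543°.
Δλ = atan2( sin θ sin δ cos φ₁ , cos δ − sin φ₁ sin φ₂ ) = atan2(0.001072, 0.851275) = 0.001260 rad = 0.0722°.
λ₂ = λ₁ + Δλ = 57.8366°.

latitude -22.8543°, longitude 57.8366°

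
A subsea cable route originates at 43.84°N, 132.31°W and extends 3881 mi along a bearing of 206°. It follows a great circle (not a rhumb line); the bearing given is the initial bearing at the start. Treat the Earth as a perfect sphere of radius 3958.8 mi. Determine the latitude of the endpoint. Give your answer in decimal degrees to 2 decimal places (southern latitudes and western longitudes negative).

latitude -8.80°

Central angle δ = d/R = 0.980348 rad.
With φ₁ = 43.84° = 0.765152 rad and θ = 206° = 3.595378 rad:
Applying the spherical law of cosines for sides, sin φ₂ = sin φ₁ cos δ + cos φ₁ sin δ cos θ = -0.152900, so φ₂ = -8.80°.
Δλ = atan2( sin θ sin δ cos φ₁ , cos δ − sin φ₁ sin φ₂ ) = atan2(-0.262654, 0.662639) = -0.377377 rad = -21.62°.
λ₂ = -132.31° + -21.62° = -153.93°.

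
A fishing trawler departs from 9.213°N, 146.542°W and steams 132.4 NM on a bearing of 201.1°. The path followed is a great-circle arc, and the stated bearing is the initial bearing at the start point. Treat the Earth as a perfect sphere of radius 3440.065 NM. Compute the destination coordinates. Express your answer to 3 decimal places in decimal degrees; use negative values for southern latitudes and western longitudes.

Angular distance δ = d/R = 132.4 / 3440.065 = 0.038488 rad.
Start latitude φ₁ = 0.160797 rad; initial bearing θ = 3.509857 rad.
sin φ₂ = sin φ₁ cos δ + cos φ₁ sin δ cos θ = (0.160105)(0.999259) + (0.987100)(0.038478)(-0.932954) = 0.124551
φ₂ = asin(0.124551) = 0.124876 rad = 7.155°.
Then Δλ = atan2(-0.013673, 0.979318) = -0.013961 rad, from sin θ sin δ cos φ₁ over cos δ − sin φ₁ sin φ₂.
λ₂ = λ₁ + Δλ = -147.342°.

latitude 7.155°, longitude -147.342°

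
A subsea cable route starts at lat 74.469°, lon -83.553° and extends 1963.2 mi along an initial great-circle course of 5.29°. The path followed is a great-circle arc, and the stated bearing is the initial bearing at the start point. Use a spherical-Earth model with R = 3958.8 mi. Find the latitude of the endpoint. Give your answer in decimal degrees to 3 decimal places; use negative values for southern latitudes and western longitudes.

latitude 76.979°

Central angle δ = d/R = 0.495908 rad.
With φ₁ = 74.469° = 1.299729 rad and θ = 5.29° = 0.092328 rad:
Destination latitude: φ₂ = arcsin( sin φ₁ cos δ + cos φ₁ sin δ cos θ ) = arcsin(0.974287) = 76.979°.
For the longitude increment, Δλ = atan2( sin θ sin δ cos φ₁, cos δ − sin φ₁ sin φ₂ ) = atan2(0.011747, -0.059174) = 168.772°.
λ₂ = -83.553° + 168.772° = 85.219°.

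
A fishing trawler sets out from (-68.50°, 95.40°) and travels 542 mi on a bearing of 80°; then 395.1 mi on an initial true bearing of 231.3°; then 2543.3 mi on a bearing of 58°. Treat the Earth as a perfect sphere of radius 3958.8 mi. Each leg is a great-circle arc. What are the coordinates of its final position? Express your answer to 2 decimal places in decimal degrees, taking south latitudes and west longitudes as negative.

latitude -39.36°, longitude 143.16°

Apply the spherical direct solution leg by leg, carrying full precision between legs.
Leg 1: from (-68.50°, 95.40°), δ = 542/3958.8 = 0.136910 rad, θ = 80° → φ = -65.93°, λ = 114.64°.
Leg 2: from (-65.93°, 114.64°), δ = 395.1/3958.8 = 0.099803 rad, θ = 231.3° → φ = -69.05°, λ = 102.08°.
Leg 3: from (-69.05°, 102.08°), δ = 2543.3/3958.8 = 0.642442 rad, θ = 58° → φ = -39.36°, λ = 143.16°.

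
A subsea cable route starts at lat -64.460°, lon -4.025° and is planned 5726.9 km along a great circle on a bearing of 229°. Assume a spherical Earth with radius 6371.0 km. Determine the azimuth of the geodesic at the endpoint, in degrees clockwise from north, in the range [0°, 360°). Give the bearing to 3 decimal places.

The arc subtends δ = 5726.9/6371 = 0.898901 rad at the centre.
With φ₁ = -64.460° = -1.125039 rad and θ = 229° = 3.996804 rad:
Applying the spherical law of cosines for sides, sin φ₂ = sin φ₁ cos δ + cos φ₁ sin δ cos θ = -0.783019, so φ₂ = -51.538°.
Then Δλ = atan2(-0.254661, -0.084036) = -1.889535 rad, from sin θ sin δ cos φ₁ over cos δ − sin φ₁ sin φ₂.
λ₂ = -4.025° + -108.262° = -112.287°.
The forward bearing on arrival equals the back-azimuth from the destination plus 180°.
Back-azimuth from P₂ (-51.538°, -112.287°) to P₁ (-64.460°, -4.025°), with Δλ' = λ₁ − λ₂ = 108.262°: atan2( sin Δλ' cos φ₁ , cos φ₂ sin φ₁ − sin φ₂ cos φ₁ cos Δλ' ) = 148.457°.
Final bearing = (148.457° + 180°) mod 360° = 328.457°.

final bearing 328.457°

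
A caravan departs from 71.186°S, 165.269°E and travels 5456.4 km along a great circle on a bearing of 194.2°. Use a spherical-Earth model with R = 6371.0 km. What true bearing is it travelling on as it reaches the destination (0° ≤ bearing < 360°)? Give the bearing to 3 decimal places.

The arc subtends δ = 5456.4/6371 = 0.856443 rad at the centre.
Converting: φ₁ = -1.242430 rad, θ = 3.389429 rad.
Destination latitude: φ₂ = arcsin( sin φ₁ cos δ + cos φ₁ sin δ cos θ ) = arcsin(-0.856333) = -58.907°.
Then Δλ = atan2(-0.059770, -0.155451) = -2.774526 rad, from sin θ sin δ cos φ₁ over cos δ − sin φ₁ sin φ₂.
Hence λ₂ = 165.269° + -158.969° = 6.300°.
The forward bearing on arrival equals the back-azimuth from the destination plus 180°.
Back-azimuth from P₂ (-58.907°, 6.300°) to P₁ (-71.186°, 165.269°), with Δλ' = λ₁ − λ₂ = 158.969°: atan2( sin Δλ' cos φ₁ , cos φ₂ sin φ₁ − sin φ₂ cos φ₁ cos Δλ' ) = 171.188°.
Final bearing = (171.188° + 180°) mod 360° = 351.188°.

final bearing 351.188°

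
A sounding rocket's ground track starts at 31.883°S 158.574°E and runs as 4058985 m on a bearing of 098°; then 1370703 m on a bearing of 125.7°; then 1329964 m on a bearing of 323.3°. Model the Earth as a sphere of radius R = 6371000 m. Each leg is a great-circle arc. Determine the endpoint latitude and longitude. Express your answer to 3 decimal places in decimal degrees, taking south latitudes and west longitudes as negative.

Apply the spherical direct solution leg by leg, carrying full precision between legs.
Leg 1: from (-31.883°, 158.574°), δ = 4058985/6371000 = 0.637103 rad, θ = 98° → φ = -29.661°, λ = -158.746°.
Leg 2: from (-29.661°, -158.746°), δ = 1370703/6371000 = 0.215147 rad, θ = 125.7° → φ = -36.279°, λ = -146.326°.
Leg 3: from (-36.279°, -146.326°), δ = 1329964/6371000 = 0.208753 rad, θ = 323.3° → φ = -26.418°, λ = -154.276°.

latitude -26.418°, longitude -154.276°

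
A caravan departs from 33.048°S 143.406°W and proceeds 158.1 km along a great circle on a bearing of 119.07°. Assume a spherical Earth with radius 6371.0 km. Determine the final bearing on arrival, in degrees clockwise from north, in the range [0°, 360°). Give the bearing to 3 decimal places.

final bearing 118.248°

The arc subtends δ = 158.1/6371 = 0.024816 rad at the centre.
Start latitude φ₁ = -0.576796 rad; initial bearing θ = 2.078164 rad.
sin φ₂ = sin φ₁ cos δ + cos φ₁ sin δ cos θ = (-0.545341)(0.999692) + (0.838214)(0.024813)(-0.485878) = -0.555279
φ₂ = asin(-0.555279) = -0.588699 rad = -33.730°.
Δλ = atan2( sin θ sin δ cos φ₁ , cos δ − sin φ₁ sin φ₂ ) = atan2(0.018179, 0.696875) = 0.026080 rad = 1.494°.
λ₂ = -143.406° + 1.494° = -141.912°.
The forward bearing on arrival equals the back-azimuth from the destination plus 180°.
Back-azimuth from P₂ (-33.730°, -141.912°) to P₁ (-33.048°, -143.406°), with Δλ' = λ₁ − λ₂ = -1.494°: atan2( sin Δλ' cos φ₁ , cos φ₂ sin φ₁ − sin φ₂ cos φ₁ cos Δλ' ) = 298.248°.
Final bearing = (298.248° + 180°) mod 360° = 118.248°.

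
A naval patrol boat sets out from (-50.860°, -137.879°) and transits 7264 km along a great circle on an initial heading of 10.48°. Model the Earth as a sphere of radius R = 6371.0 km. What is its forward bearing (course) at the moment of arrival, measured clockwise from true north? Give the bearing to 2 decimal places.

final bearing 6.79°

Angular distance δ = d/R = 7264 / 6371 = 1.140166 rad.
Start latitude φ₁ = -0.887674 rad; initial bearing θ = 0.182911 rad.
Destination latitude: φ₂ = arcsin( sin φ₁ cos δ + cos φ₁ sin δ cos θ ) = arcsin(0.240249) = 13.901°.
For the longitude increment, Δλ = atan2( sin θ sin δ cos φ₁, cos δ − sin φ₁ sin φ₂ ) = atan2(0.104331, 0.603782) = 9.804°.
λ₂ = -137.879° + 9.804° = -128.075°.
The forward bearing on arrival equals the back-azimuth from the destination plus 180°.
Back-azimuth from P₂ (13.90°, -128.08°) to P₁ (-50.86°, -137.88°), with Δλ' = λ₁ − λ₂ = -9.80°: atan2( sin Δλ' cos φ₁ , cos φ₂ sin φ₁ − sin φ₂ cos φ₁ cos Δλ' ) = 186.79°.
Final bearing = (186.79° + 180°) mod 360° = 6.79°.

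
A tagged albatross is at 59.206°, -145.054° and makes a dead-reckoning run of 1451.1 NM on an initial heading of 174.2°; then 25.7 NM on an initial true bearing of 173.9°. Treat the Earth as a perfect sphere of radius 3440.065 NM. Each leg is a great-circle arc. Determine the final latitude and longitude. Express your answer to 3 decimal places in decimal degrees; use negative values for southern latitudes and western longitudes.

Apply the spherical direct solution leg by leg, carrying full precision between legs.
Leg 1: from (59.206°, -145.054°), δ = 1451.1/3440.065 = 0.421823 rad, θ = 174.2° → φ = 35.112°, λ = -142.155°.
Leg 2: from (35.112°, -142.155°), δ = 25.7/3440.065 = 0.007471 rad, θ = 173.9° → φ = 34.687°, λ = -142.099°.

latitude 34.687°, longitude -142.099°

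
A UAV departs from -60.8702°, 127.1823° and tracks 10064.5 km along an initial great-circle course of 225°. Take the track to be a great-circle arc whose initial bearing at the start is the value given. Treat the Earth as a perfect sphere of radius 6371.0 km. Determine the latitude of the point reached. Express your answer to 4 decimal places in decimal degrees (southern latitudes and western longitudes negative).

latitude -19.6571°

Angular distance δ = d/R = 10064.5 / 6371 = 1.579736 rad.
Converting: φ₁ = -1.062385 rad, θ = 3.926991 rad.
Destination latitude: φ₂ = arcsin( sin φ₁ cos δ + cos φ₁ sin δ cos θ ) = arcsin(-0.336389) = -19.6571°.
Δλ = atan2( sin θ sin δ cos φ₁ , cos δ − sin φ₁ sin φ₂ ) = atan2(-0.344199, -0.302782) = -2.292267 rad = -131.3372°.
λ₂ = λ₁ + Δλ = -4.1549°.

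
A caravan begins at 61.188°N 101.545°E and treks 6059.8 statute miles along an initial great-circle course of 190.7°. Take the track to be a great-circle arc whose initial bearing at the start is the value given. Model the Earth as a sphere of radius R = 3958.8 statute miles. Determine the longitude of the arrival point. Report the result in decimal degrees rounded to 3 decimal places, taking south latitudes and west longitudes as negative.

longitude 89.635°

Central angle δ = d/R = 1.530716 rad.
With φ₁ = 61.188° = 1.067932 rad and θ = 190.7° = 3.328343 rad:
Destination latitude: φ₂ = arcsin( sin φ₁ cos δ + cos φ₁ sin δ cos θ ) = arcsin(-0.438068) = -25.981°.
Then Δλ = atan2(-0.089408, 0.423907) = -0.207867 rad, from sin θ sin δ cos φ₁ over cos δ − sin φ₁ sin φ₂.
λ₂ = 101.545° + -11.910° = 89.635°.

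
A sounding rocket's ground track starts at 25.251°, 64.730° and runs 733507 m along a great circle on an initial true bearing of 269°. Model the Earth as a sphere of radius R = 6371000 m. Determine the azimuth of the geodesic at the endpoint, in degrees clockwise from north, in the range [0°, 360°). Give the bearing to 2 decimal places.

Angular distance δ = d/R = 733507 / 6371000 = 0.115132 rad.
Start latitude φ₁ = 0.440713 rad; initial bearing θ = 4.694936 rad.
Destination latitude: φ₂ = arcsin( sin φ₁ cos δ + cos φ₁ sin δ cos θ ) = arcsin(0.421947) = 24.958°.
Then Δλ = atan2(-0.103885, 0.813384) = -0.127032 rad, from sin θ sin δ cos φ₁ over cos δ − sin φ₁ sin φ₂.
λ₂ = λ₁ + Δλ = 57.452°.
The forward bearing on arrival equals the back-azimuth from the destination plus 180°.
Back-azimuth from P₂ (24.96°, 57.45°) to P₁ (25.25°, 64.73°), with Δλ' = λ₁ − λ₂ = 7.28°: atan2( sin Δλ' cos φ₁ , cos φ₂ sin φ₁ − sin φ₂ cos φ₁ cos Δλ' ) = 85.91°.
Final bearing = (85.91° + 180°) mod 360° = 265.91°.

final bearing 265.91°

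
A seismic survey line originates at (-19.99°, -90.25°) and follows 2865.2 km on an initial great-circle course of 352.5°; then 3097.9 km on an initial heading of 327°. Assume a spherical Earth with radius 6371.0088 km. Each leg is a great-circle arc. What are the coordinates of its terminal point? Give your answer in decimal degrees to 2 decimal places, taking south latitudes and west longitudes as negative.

Apply the spherical direct solution leg by leg, carrying full precision between legs.
Leg 1: from (-19.99°, -90.25°), δ = 2865.2/6371.0088 = 0.449725 rad, θ = 352.5° → φ = 5.58°, λ = -93.52°.
Leg 2: from (5.58°, -93.52°), δ = 3097.9/6371.0088 = 0.486250 rad, θ = 327° → φ = 28.42°, λ = -110.34°.

latitude 28.42°, longitude -110.34°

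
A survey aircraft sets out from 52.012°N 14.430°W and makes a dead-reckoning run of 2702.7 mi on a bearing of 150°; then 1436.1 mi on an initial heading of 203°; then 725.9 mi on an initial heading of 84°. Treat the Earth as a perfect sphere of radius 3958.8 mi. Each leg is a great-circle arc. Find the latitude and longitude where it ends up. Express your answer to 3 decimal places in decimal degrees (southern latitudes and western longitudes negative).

Apply the spherical direct solution leg by leg, carrying full precision between legs.
Leg 1: from (52.012°, -14.430°), δ = 2702.7/3958.8 = 0.682707 rad, θ = 150° → φ = 15.974°, λ = 4.725°.
Leg 2: from (15.974°, 4.725°), δ = 1436.1/3958.8 = 0.362761 rad, θ = 203° → φ = -3.253°, λ = -3.258°.
Leg 3: from (-3.253°, -3.258°), δ = 725.9/3958.8 = 0.183364 rad, θ = 84° → φ = -2.107°, λ = 7.197°.

latitude -2.107°, longitude 7.197°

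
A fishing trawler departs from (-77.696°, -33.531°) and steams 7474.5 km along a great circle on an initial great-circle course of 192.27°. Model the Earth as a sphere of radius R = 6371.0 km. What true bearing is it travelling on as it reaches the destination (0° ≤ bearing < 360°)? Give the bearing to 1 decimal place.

Central angle δ = d/R = 1.173207 rad.
Start latitude φ₁ = -1.356051 rad; initial bearing θ = 3.355745 rad.
Applying the spherical law of cosines for sides, sin φ₂ = sin φ₁ cos δ + cos φ₁ sin δ cos θ = -0.570292, so φ₂ = -34.771°.
Δλ = atan2( sin θ sin δ cos φ₁ , cos δ − sin φ₁ sin φ₂ ) = atan2(-0.041755, -0.169995) = -2.900737 rad = -166.200°.
λ₂ = -33.531° + -166.200° = -199.731°, normalized to (−180°, 180°] → 160.269°.
The forward bearing on arrival equals the back-azimuth from the destination plus 180°.
Back-azimuth from P₂ (-34.8°, 160.3°) to P₁ (-77.7°, -33.5°), with Δλ' = λ₁ − λ₂ = -193.8°: atan2( sin Δλ' cos φ₁ , cos φ₂ sin φ₁ − sin φ₂ cos φ₁ cos Δλ' ) = 176.8°.
Final bearing = (176.8° + 180°) mod 360° = 356.8°.

final bearing 356.8°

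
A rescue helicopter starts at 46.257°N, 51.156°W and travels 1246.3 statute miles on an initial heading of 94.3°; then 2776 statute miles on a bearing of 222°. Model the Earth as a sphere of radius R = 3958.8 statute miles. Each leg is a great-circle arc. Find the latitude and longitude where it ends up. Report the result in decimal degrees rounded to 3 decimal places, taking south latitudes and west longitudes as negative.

latitude 9.036°, longitude -52.470°

Apply the spherical direct solution leg by leg, carrying full precision between legs.
Leg 1: from (46.257°, -51.156°), δ = 1246.3/3958.8 = 0.314818 rad, θ = 94.3° → φ = 42.136°, λ = -26.550°.
Leg 2: from (42.136°, -26.550°), δ = 2776/3958.8 = 0.701223 rad, θ = 222° → φ = 9.036°, λ = -52.470°.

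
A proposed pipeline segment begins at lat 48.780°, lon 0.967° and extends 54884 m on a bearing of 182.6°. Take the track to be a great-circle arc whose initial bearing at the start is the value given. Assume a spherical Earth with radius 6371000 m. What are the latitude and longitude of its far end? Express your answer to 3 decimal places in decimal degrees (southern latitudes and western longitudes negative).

Central angle δ = d/R = 0.008615 rad.
Start latitude φ₁ = 0.851372 rad; initial bearing θ = 3.186971 rad.
Destination latitude: φ₂ = arcsin( sin φ₁ cos δ + cos φ₁ sin δ cos θ ) = arcsin(0.746486) = 48.287°.
Δλ = atan2( sin θ sin δ cos φ₁ , cos δ − sin φ₁ sin φ₂ ) = atan2(-0.000258, 0.438467) = -0.000587 rad = -0.034°.
λ₂ = 0.967° + -0.034° = 0.933°.

latitude 48.287°, longitude 0.933°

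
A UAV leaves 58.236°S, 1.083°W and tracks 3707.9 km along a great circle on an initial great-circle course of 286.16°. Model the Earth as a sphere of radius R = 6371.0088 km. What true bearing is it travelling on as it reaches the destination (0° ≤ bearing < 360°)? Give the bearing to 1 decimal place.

final bearing 319.4°

Central angle δ = d/R = 0.581996 rad.
Start latitude φ₁ = -1.016410 rad; initial bearing θ = 4.994434 rad.
sin φ₂ = sin φ₁ cos δ + cos φ₁ sin δ cos θ = (-0.850224)(0.835367) + (0.526422)(0.549692)(0.278321) = -0.629711
φ₂ = asin(-0.629711) = -0.681182 rad = -39.029°.
For the longitude increment, Δλ = atan2( sin θ sin δ cos φ₁, cos δ − sin φ₁ sin φ₂ ) = atan2(-0.277936, 0.299972) = -42.816°.
λ₂ = -1.083° + -42.816° = -43.899°.
The forward bearing on arrival equals the back-azimuth from the destination plus 180°.
Back-azimuth from P₂ (-39.0°, -43.9°) to P₁ (-58.2°, -1.1°), with Δλ' = λ₁ − λ₂ = 42.8°: atan2( sin Δλ' cos φ₁ , cos φ₂ sin φ₁ − sin φ₂ cos φ₁ cos Δλ' ) = 139.4°.
Final bearing = (139.4° + 180°) mod 360° = 319.4°.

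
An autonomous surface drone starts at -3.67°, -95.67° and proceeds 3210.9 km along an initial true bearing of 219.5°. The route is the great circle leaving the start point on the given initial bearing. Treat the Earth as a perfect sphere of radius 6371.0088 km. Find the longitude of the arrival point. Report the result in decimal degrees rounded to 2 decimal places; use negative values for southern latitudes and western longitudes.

longitude -115.54°

Angular distance δ = d/R = 3210.9 / 6371.0088 = 0.503986 rad.
Start latitude φ₁ = -0.064054 rad; initial bearing θ = 3.830998 rad.
sin φ₂ = sin φ₁ cos δ + cos φ₁ sin δ cos θ = (-0.064010)(0.875665) + (0.997949)(0.482920)(-0.771625) = -0.427920
φ₂ = asin(-0.427920) = -0.442190 rad = -25.34°.
For the longitude increment, Δλ = atan2( sin θ sin δ cos φ₁, cos δ − sin φ₁ sin φ₂ ) = atan2(-0.306545, 0.848273) = -19.87°.
λ₂ = -95.67° + -19.87° = -115.54°.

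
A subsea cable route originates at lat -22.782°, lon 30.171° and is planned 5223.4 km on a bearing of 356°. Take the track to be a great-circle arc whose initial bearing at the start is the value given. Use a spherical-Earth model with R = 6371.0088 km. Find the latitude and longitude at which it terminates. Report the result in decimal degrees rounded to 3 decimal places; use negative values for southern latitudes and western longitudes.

latitude 24.090°, longitude 26.969°

δ = 5223.4/6371.0088 = 0.819870 rad (46.9751°).
Converting: φ₁ = -0.397621 rad, θ = 6.213372 rad.
Applying the spherical law of cosines for sides, sin φ₂ = sin φ₁ cos δ + cos φ₁ sin δ cos θ = 0.408171, so φ₂ = 24.090°.
For the longitude increment, Δλ = atan2( sin θ sin δ cos φ₁, cos δ − sin φ₁ sin φ₂ ) = atan2(-0.047018, 0.840371) = -3.202°.
λ₂ = λ₁ + Δλ = 26.969°.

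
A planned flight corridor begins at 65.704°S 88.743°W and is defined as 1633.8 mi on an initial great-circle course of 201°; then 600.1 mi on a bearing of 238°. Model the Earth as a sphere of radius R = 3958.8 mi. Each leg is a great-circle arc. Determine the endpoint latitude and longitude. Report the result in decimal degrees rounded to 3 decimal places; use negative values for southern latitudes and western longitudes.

latitude -81.683°, longitude 132.882°

Apply the spherical direct solution leg by leg, carrying full precision between legs.
Leg 1: from (-65.704°, -88.743°), δ = 1633.8/3958.8 = 0.412701 rad, θ = 201° → φ = -81.484°, λ = -164.823°.
Leg 2: from (-81.484°, -164.823°), δ = 600.1/3958.8 = 0.151586 rad, θ = 238° → φ = -81.683°, λ = 132.882°.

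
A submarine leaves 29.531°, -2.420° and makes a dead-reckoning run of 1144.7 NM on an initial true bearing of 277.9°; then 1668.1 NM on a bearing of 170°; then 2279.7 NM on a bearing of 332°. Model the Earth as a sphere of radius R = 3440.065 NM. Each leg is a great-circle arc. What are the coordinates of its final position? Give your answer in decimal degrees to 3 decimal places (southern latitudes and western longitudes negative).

latitude 35.615°, longitude -40.597°

Apply the spherical direct solution leg by leg, carrying full precision between legs.
Leg 1: from (29.531°, -2.420°), δ = 1144.7/3440.065 = 0.332755 rad, θ = 277.9° → φ = 30.326°, λ = -24.434°.
Leg 2: from (30.326°, -24.434°), δ = 1668.1/3440.065 = 0.484904 rad, θ = 170° → φ = 2.894°, λ = -19.786°.
Leg 3: from (2.894°, -19.786°), δ = 2279.7/3440.065 = 0.662691 rad, θ = 332° → φ = 35.615°, λ = -40.597°.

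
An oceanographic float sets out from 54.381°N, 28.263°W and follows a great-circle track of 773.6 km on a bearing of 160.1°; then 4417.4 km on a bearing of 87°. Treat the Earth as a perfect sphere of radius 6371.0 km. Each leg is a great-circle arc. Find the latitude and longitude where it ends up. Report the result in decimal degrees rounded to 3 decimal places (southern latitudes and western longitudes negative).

latitude 36.304°, longitude 27.626°

Apply the spherical direct solution leg by leg, carrying full precision between legs.
Leg 1: from (54.381°, -28.263°), δ = 773.6/6371 = 0.121425 rad, θ = 160.1° → φ = 47.782°, λ = -24.745°.
Leg 2: from (47.782°, -24.745°), δ = 4417.4/6371 = 0.693361 rad, θ = 87° → φ = 36.304°, λ = 27.626°.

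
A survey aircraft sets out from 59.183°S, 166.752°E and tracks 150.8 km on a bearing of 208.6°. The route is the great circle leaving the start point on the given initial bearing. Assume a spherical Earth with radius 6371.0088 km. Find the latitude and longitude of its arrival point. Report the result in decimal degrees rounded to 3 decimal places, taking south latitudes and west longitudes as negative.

The arc subtends δ = 150.8/6371.0088 = 0.023670 rad at the centre.
Converting: φ₁ = -1.032938 rad, θ = 3.640757 rad.
Applying the spherical law of cosines for sides, sin φ₂ = sin φ₁ cos δ + cos φ₁ sin δ cos θ = -0.869213, so φ₂ = -60.367°.
Δλ = atan2( sin θ sin δ cos φ₁ , cos δ − sin φ₁ sin φ₂ ) = atan2(-0.005804, 0.253233) = -0.022916 rad = -1.313°.
λ₂ = λ₁ + Δλ = 165.439°.

latitude -60.367°, longitude 165.439°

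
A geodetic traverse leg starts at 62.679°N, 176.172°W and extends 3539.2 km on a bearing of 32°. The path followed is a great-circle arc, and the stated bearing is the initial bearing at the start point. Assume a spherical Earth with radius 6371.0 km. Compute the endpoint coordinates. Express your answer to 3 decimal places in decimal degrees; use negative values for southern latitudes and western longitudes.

Central angle δ = d/R = 0.555517 rad.
With φ₁ = 62.679° = 1.093955 rad and θ = 32° = 0.558505 rad:
sin φ₂ = sin φ₁ cos δ + cos φ₁ sin δ cos θ = (0.888449)(0.849628) + (0.458975)(0.527383)(0.848048) = 0.960126
φ₂ = asin(0.960126) = 1.287452 rad = 73.766°.
Δλ = atan2( sin θ sin δ cos φ₁ , cos δ − sin φ₁ sin φ₂ ) = atan2(0.128270, -0.003395) = 1.597259 rad = 91.516°.
Hence λ₂ = -176.172° + 91.516° = -84.656°.

latitude 73.766°, longitude -84.656°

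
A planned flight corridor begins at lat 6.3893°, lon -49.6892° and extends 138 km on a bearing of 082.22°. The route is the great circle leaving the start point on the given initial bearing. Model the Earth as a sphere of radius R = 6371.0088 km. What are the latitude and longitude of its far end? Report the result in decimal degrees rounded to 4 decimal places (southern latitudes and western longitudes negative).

The arc subtends δ = 138/6371.0088 = 0.021661 rad at the centre.
Start latitude φ₁ = 0.111514 rad; initial bearing θ = 1.435010 rad.
Applying the spherical law of cosines for sides, sin φ₂ = sin φ₁ cos δ + cos φ₁ sin δ cos θ = 0.114171, so φ₂ = 6.5558°.
Then Δλ = atan2(0.021326, 0.987060) = 0.021602 rad, from sin θ sin δ cos φ₁ over cos δ − sin φ₁ sin φ₂.
Hence λ₂ = -49.6892° + 1.2377° = -48.4515°.

latitude 6.5558°, longitude -48.4515°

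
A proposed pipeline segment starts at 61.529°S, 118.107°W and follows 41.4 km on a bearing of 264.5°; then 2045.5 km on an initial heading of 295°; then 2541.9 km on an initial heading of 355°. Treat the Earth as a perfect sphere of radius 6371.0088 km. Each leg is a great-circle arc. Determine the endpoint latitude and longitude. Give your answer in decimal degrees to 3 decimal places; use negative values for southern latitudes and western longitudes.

latitude -27.635°, longitude -147.756°

Apply the spherical direct solution leg by leg, carrying full precision between legs.
Leg 1: from (-61.529°, -118.107°), δ = 41.4/6371.0088 = 0.006498 rad, θ = 264.5° → φ = -61.562°, λ = -118.885°.
Leg 2: from (-61.562°, -118.885°), δ = 2045.5/6371.0088 = 0.321064 rad, θ = 295° → φ = -50.434°, λ = -145.566°.
Leg 3: from (-50.434°, -145.566°), δ = 2541.9/6371.0088 = 0.398979 rad, θ = 355° → φ = -27.635°, λ = -147.756°.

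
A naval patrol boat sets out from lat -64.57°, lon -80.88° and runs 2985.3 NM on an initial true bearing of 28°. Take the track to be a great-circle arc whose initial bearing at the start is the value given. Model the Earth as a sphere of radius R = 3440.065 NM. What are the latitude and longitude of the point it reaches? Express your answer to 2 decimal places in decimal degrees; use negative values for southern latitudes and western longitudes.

Angular distance δ = d/R = 2985.3 / 3440.065 = 0.867803 rad.
Start latitude φ₁ = -1.126959 rad; initial bearing θ = 0.488692 rad.
sin φ₂ = sin φ₁ cos δ + cos φ₁ sin δ cos θ = (-0.903111)(0.646504) + (0.429408)(0.762911)(0.882948) = -0.294611
φ₂ = asin(-0.294611) = -0.299048 rad = -17.13°.
Δλ = atan2( sin θ sin δ cos φ₁ , cos δ − sin φ₁ sin φ₂ ) = atan2(0.153799, 0.380438) = 0.384180 rad = 22.01°.
Hence λ₂ = -80.88° + 22.01° = -58.87°.

latitude -17.13°, longitude -58.87°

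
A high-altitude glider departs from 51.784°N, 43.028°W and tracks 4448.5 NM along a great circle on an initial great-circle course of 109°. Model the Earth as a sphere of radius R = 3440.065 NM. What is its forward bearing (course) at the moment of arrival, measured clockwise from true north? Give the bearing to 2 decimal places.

The arc subtends δ = 4448.5/3440.065 = 1.293144 rad at the centre.
Converting: φ₁ = 0.903801 rad, θ = 1.902409 rad.
sin φ₂ = sin φ₁ cos δ + cos φ₁ sin δ cos θ = (0.785684)(0.274098) + (0.618628)(0.961702)(-0.325568) = 0.021663
φ₂ = asin(0.021663) = 0.021665 rad = 1.241°.
Δλ = atan2( sin θ sin δ cos φ₁ , cos δ − sin φ₁ sin φ₂ ) = atan2(0.562522, 0.257078) = 1.142128 rad = 65.439°.
λ₂ = -43.028° + 65.439° = 22.411°.
The forward bearing on arrival equals the back-azimuth from the destination plus 180°.
Back-azimuth from P₂ (1.24°, 22.41°) to P₁ (51.78°, -43.03°), with Δλ' = λ₁ − λ₂ = -65.44°: atan2( sin Δλ' cos φ₁ , cos φ₂ sin φ₁ − sin φ₂ cos φ₁ cos Δλ' ) = 324.19°.
Final bearing = (324.19° + 180°) mod 360° = 144.19°.

final bearing 144.19°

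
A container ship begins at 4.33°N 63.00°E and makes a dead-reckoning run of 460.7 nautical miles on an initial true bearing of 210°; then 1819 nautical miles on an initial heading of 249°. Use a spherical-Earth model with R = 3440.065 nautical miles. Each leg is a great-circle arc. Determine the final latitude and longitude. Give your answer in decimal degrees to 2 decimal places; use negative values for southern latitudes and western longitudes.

latitude -12.45°, longitude 30.33°

Apply the spherical direct solution leg by leg, carrying full precision between legs.
Leg 1: from (4.33°, 63.00°), δ = 460.7/3440.065 = 0.133922 rad, θ = 210° → φ = -2.32°, λ = 59.17°.
Leg 2: from (-2.32°, 59.17°), δ = 1819/3440.065 = 0.528769 rad, θ = 249° → φ = -12.45°, λ = 30.33°.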